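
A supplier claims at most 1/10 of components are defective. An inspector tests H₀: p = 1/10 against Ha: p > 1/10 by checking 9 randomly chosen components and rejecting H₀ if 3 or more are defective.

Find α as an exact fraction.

The significance level is the probability, assuming p = 1/10, of seeing 3 or more defectives in 9 draws.
Via the complement, α = 1 − Σ_{j=0}^{2} C(9,j)(1/10)^j(9/10)^{9-j} = 26486069/500000000.

26486069/500000000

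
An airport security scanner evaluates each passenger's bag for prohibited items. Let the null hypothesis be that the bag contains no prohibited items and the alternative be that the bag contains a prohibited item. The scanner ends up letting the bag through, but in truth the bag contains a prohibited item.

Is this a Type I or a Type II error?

'Letting the bag through' corresponds to failing to reject H₀.
H₀ was not rejected but H₀ is false — a Type II error (false negative).

Type II error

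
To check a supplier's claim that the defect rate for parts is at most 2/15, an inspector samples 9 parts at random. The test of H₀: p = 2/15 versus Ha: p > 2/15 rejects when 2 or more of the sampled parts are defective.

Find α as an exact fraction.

13155707024/38443359375

The significance level is the probability, assuming p = 2/15, of seeing 2 or more defectives in 9 draws.
Computing the lower-tail complement: 1 − 25287652351/38443359375 = 13155707024/38443359375.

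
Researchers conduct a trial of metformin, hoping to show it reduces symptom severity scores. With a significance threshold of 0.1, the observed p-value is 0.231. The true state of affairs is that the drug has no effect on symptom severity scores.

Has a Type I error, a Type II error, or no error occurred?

The conventional null hypothesis is that the drug has no effect on symptom severity scores.
Since p = 0.231 ≥ α = 0.1, H₀ is not rejected.
H₀ is true (actually the drug has no effect on symptom severity scores).
The decision matches the true state — no error.

Neither — the decision is correct.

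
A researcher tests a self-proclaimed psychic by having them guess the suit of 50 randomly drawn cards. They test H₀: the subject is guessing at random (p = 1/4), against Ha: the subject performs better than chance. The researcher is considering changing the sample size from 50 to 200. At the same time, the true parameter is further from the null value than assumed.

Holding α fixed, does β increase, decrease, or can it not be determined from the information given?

It decreases.

Increasing n separates the H₀ and Ha sampling distributions, so under Ha fewer outcomes land in the acceptance region. The further the true parameter sits from the null value, the more of the Ha sampling distribution falls in the rejection region. Both changes push β in the same direction.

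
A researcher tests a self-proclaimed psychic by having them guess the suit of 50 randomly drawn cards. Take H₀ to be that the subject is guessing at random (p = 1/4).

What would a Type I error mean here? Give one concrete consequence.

A Type I error would mean concluding that the subject performs better than chance when in fact the subject is guessing at random (p = 1/4). Consequence: a lucky guesser is credited with psychic ability.

A Type I error is rejecting H₀ when H₀ is true.
Here that means concluding the subject has some ability beyond chance when actually the subject is guessing at random (p = 1/4).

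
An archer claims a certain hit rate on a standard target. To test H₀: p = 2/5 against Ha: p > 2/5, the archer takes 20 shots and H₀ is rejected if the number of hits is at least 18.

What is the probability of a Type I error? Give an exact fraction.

480772096/95367431640625

α = P(reject H₀ | H₀ true) = P(Y ≥ 18 | p = 2/5), with Y ~ Binomial(20, 2/5).
Summing C(20,j)(2/5)^j(3/5)^{20−j} for j = 18,…,20 gives 480772096/95367431640625.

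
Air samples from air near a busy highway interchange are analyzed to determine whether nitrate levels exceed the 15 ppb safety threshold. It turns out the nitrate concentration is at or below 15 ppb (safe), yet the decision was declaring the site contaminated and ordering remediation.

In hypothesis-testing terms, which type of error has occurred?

Type I error

The null hypothesis here is that the nitrate concentration is at or below 15 ppb (safe).
'Declaring the site contaminated and ordering remediation' corresponds to rejecting H₀.
H₀ was rejected but H₀ is true — a Type I error (false positive).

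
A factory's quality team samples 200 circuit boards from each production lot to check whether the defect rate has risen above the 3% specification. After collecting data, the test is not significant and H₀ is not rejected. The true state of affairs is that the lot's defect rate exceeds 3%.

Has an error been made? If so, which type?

The conventional null hypothesis here is that the lot's defect rate is 3% (within specification).
H₀ was not rejected, but H₀ is actually false.
Failing to reject a false null hypothesis is a Type II error (false negative).

Type II error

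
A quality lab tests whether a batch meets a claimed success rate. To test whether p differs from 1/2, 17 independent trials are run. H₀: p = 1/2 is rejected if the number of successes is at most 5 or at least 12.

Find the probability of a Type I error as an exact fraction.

α = P(X ≤ 5 or X ≥ 12 | p = 1/2), X ~ Binomial(17, 1/2).
Each tail has probability (1 + 17 + 136 + 680 + 2380 + 6188)/131072; doubling gives α = 18804/131072 = 4701/32768.

4701/32768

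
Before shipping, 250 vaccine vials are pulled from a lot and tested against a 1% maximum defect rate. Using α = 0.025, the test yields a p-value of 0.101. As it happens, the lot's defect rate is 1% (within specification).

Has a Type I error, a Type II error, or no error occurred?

The conventional null hypothesis is that the lot's defect rate is 1% (within specification).
Since p = 0.101 ≥ α = 0.025, H₀ is not rejected.
H₀ is true (actually the lot's defect rate is 1% (within specification)).
The decision matches the true state — no error.

Neither — the decision is correct.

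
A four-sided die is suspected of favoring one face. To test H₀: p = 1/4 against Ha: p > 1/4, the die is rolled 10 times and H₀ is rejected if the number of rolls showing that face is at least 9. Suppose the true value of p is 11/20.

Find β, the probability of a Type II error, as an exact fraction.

10001847283209/10240000000000

β = P(fail to reject H₀ | Ha true) = P(Y ≤ 8 | p = 11/20), Y ~ Binomial(10, 11/20).
Adding the binomial probabilities P(Y=0)+…+P(Y=8) at p = 11/20 gives 10001847283209/10240000000000.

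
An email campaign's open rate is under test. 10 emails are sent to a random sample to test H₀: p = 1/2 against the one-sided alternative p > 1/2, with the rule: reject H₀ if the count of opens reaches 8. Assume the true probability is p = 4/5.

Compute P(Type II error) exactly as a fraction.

Under the alternative p = 4/5, X ~ Binomial(10, 4/5); β is the probability the test does not reject, P(X < 8).
Equivalently, β = 1 − P(X ≥ 8) = 3146489/9765625.

3146489/9765625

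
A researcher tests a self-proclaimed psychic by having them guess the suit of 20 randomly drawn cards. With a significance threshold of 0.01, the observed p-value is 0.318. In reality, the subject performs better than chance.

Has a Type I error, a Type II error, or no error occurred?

Type II error

The conventional null hypothesis is that the subject is guessing at random (p = 1/4).
Since p = 0.318 ≥ α = 0.01, H₀ is not rejected.
H₀ is false (actually the subject performs better than chance).
Failing to reject a false H₀ is a Type II error.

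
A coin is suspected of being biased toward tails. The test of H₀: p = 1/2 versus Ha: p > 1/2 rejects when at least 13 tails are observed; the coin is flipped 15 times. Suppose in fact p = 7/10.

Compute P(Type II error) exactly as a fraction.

β = P(fail to reject H₀ | Ha true) = P(X ≤ 12 | p = 7/10), X ~ Binomial(15, 7/10).
Equivalently, β = 1 − P(X ≥ 13) = 873172285377237/1000000000000000.

873172285377237/1000000000000000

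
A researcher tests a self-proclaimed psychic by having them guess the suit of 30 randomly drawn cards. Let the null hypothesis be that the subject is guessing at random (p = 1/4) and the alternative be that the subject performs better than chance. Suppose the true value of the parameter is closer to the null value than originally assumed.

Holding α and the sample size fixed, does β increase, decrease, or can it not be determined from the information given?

It increases.

A smaller true effect puts the Ha sampling distribution closer to H₀, so more of it falls in the non-rejection region.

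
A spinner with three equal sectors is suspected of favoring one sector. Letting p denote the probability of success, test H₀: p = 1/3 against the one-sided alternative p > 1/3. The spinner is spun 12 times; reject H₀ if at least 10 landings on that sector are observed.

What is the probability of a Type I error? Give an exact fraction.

α = P(reject H₀ | H₀ true) = P(X ≥ 10 | p = 1/3), with X ~ Binomial(12, 1/3).
P(X ≥ 10) = Σ_{j=10}^{12} C(12,j)·(1/3)^j·(2/3)^{12-j} = 289/531441.

289/531441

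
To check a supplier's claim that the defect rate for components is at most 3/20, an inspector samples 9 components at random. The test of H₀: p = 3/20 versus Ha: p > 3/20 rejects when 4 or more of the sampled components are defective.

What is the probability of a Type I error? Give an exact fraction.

Under H₀, Y ~ Binomial(9, 3/20); the Type I error rate is P(Y ≥ 4).
Computing the lower-tail complement: 1 − 123656765987/128000000000 = 4343234013/128000000000.

4343234013/128000000000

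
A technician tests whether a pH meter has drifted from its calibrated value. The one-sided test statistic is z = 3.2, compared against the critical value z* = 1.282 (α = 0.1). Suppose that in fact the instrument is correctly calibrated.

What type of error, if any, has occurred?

The conventional null hypothesis is that the instrument is correctly calibrated.
Since z = 3.2 > z* = 1.282, H₀ is rejected.
H₀ is true (actually the instrument is correctly calibrated).
Rejecting a true H₀ is a Type I error.

Type I error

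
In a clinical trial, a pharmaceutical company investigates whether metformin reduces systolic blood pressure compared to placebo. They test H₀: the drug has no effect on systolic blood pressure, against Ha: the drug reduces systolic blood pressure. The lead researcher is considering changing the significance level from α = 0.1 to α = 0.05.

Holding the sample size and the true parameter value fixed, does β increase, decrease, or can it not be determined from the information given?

It increases.

Tightening α shrinks the rejection region. When Ha holds, fewer sample outcomes clear the stricter threshold, so more fall in the acceptance region.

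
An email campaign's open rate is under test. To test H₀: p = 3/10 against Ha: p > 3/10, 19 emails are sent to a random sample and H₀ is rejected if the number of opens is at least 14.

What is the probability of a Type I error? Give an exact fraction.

135465146856693/1250000000000000000

The Type I error probability is α = P(X ≥ 14) computed under H₀, where X ~ Binomial(19, 3/10).
P(X ≥ 14) = Σ_{j=14}^{19} C(19,j)·(3/10)^j·(7/10)^{19-j} = 135465146856693/1250000000000000000.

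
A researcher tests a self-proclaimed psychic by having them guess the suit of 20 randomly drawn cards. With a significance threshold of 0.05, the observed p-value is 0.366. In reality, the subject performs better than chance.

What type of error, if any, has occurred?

The conventional null hypothesis is that the subject is guessing at random (p = 1/4).
Since p = 0.366 ≥ α = 0.05, H₀ is not rejected.
H₀ is false (actually the subject performs better than chance).
Failing to reject a false H₀ is a Type II error.

Type II error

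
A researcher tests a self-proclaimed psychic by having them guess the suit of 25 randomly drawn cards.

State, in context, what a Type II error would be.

A Type II error would mean concluding that the subject is guessing at random (p = 1/4) (or at least failing to establish that the subject performs better than chance) when in fact the subject performs better than chance.

With the conventional null hypothesis that the subject is guessing at random (p = 1/4):
A Type II error is failing to reject H₀ when H₀ is false.
Here that means concluding there is no evidence of ability when actually the subject performs better than chance.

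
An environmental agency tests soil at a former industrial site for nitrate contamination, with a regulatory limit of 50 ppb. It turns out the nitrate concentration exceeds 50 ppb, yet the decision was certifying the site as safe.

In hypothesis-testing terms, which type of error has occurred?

The null hypothesis here is that the nitrate concentration is at or below 50 ppb (safe).
'Certifying the site as safe' corresponds to failing to reject H₀.
H₀ was not rejected but H₀ is false — a Type II error (false negative).

Type II error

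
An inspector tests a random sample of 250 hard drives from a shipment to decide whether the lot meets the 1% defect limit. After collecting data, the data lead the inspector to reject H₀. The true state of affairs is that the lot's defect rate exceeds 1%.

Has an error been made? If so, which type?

The conventional null hypothesis here is that the lot's defect rate is 1% (within specification).
The test rejected a false H₀ — the decision matches the true state.

No error — this is a correct decision.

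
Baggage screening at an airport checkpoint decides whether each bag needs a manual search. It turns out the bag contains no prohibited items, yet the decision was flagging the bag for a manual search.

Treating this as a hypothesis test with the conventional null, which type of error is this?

Type I error

The null hypothesis here is that the bag contains no prohibited items.
'Flagging the bag for a manual search' corresponds to rejecting H₀.
H₀ was rejected but H₀ is true — a Type I error (false positive).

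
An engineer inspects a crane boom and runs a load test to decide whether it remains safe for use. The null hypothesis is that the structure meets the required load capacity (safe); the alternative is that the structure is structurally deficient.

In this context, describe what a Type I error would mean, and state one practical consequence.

A Type I error is rejecting H₀ when H₀ is true.
Here that means closing the structure for repairs when actually the structure meets the required load capacity (safe).

A Type I error would mean concluding that the structure is structurally deficient when in fact the structure meets the required load capacity (safe). Consequence: a sound structure is closed unnecessarily, at significant cost and disruption.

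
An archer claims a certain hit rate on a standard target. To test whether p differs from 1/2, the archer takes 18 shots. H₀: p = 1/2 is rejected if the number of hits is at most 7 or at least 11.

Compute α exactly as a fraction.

15751/32768

Under H₀, S ~ Binomial(18, 1/2); α is the probability of landing in either tail, P(S ≤ 7) + P(S ≥ 11).
Each tail has probability (1 + 18 + 153 + 816 + 3060 + 8568 + 18564 + 31824)/262144; doubling gives α = 126008/262144 = 15751/32768.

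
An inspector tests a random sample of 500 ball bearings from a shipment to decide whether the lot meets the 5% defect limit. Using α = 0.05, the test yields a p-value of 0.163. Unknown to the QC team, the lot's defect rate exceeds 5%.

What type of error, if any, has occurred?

The conventional null hypothesis is that the lot's defect rate is 5% (within specification).
Since p = 0.163 ≥ α = 0.05, H₀ is not rejected.
H₀ is false (actually the lot's defect rate exceeds 5%).
Failing to reject a false H₀ is a Type II error.

Type II error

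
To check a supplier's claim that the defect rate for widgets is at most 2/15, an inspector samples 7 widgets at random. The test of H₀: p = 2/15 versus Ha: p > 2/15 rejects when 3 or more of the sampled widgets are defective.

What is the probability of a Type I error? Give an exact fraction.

623128/11390625

The significance level is the probability, assuming p = 2/15, of seeing 3 or more defectives in 7 draws.
Computing the lower-tail complement: 1 − 10767497/11390625 = 623128/11390625.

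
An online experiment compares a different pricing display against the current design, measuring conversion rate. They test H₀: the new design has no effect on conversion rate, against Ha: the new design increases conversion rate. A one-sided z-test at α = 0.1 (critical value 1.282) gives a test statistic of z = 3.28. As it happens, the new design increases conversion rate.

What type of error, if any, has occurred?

Neither — the decision is correct.

Since z = 3.28 > z* = 1.282, H₀ is rejected.
H₀ is false (actually the new design increases conversion rate).
The decision matches the true state — no error.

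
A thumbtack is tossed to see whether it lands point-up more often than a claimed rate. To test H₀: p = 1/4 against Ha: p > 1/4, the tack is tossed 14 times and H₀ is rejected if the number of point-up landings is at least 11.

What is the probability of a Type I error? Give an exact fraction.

5345/134217728

The Type I error probability is α = P(S ≥ 11) computed under H₀, where S ~ Binomial(14, 1/4).
Adding the binomial terms for j = 11 through 14 with p = 1/4 yields 5345/134217728.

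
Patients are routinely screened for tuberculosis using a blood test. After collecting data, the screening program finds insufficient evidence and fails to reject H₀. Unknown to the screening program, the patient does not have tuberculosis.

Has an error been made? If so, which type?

No error — this is a correct decision.

The conventional null hypothesis here is that the patient does not have tuberculosis.
The test retained a true H₀ — the decision matches the true state.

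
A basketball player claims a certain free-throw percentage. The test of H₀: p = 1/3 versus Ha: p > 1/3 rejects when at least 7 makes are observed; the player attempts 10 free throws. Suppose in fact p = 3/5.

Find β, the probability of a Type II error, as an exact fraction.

6032416/9765625

β = P(fail to reject H₀ | Ha true) = P(X ≤ 6 | p = 3/5), X ~ Binomial(10, 3/5).
Equivalently, β = 1 − P(X ≥ 7) = 6032416/9765625.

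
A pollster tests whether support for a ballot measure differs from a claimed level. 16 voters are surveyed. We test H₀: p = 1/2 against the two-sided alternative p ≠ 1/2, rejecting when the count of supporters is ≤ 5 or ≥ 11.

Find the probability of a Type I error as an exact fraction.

Under H₀, X ~ Binomial(16, 1/2); α is the probability of landing in either tail, P(X ≤ 5) + P(X ≥ 11).
The two tails are symmetric, so α = 2·(1 + 16 + 120 + 560 + 1820 + 4368)/2^16 = 13770/65536 = 6885/32768.

6885/32768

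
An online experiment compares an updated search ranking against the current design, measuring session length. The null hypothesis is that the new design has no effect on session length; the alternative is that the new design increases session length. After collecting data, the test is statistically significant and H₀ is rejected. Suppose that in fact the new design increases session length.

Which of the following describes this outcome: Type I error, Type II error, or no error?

The test rejected a false H₀ — the decision matches the true state.

No error (correct decision).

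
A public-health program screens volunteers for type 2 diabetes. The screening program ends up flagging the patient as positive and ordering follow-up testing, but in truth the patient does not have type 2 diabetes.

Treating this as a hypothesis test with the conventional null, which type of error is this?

The null hypothesis here is that the patient does not have type 2 diabetes.
'Flagging the patient as positive and ordering follow-up testing' corresponds to rejecting H₀.
H₀ was rejected but H₀ is true — a Type I error (false positive).

Type I error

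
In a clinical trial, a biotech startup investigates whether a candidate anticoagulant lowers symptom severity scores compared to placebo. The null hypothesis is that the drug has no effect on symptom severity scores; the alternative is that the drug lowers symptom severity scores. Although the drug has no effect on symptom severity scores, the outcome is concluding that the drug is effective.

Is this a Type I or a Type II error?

'Concluding that the drug is effective' corresponds to rejecting H₀.
H₀ was rejected but H₀ is true — a Type I error (false positive).

Type I error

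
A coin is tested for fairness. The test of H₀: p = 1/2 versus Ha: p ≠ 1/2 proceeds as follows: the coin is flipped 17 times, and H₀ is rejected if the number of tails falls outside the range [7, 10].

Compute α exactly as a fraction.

The significance level is the null-hypothesis probability of the rejection region {≤6} ∪ {≥11}.
By symmetry, α = 2·P(K ≤ 6) = 2·(1 + 17 + 136 + 680 + 2380 + 6188 + 12376)/131072 = 43556/131072 = 10889/32768.

10889/32768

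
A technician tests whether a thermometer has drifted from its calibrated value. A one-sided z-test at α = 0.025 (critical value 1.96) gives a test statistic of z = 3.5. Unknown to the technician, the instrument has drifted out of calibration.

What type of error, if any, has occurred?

No error (correct decision).

The conventional null hypothesis is that the instrument is correctly calibrated.
Since z = 3.5 > z* = 1.96, H₀ is rejected.
H₀ is false (actually the instrument has drifted out of calibration).
The decision matches the true state — no error.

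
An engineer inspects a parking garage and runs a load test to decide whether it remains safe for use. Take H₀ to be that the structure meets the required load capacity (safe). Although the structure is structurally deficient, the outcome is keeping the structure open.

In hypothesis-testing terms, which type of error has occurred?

'Keeping the structure open' corresponds to failing to reject H₀.
H₀ was not rejected but H₀ is false — a Type II error (false negative).

Type II error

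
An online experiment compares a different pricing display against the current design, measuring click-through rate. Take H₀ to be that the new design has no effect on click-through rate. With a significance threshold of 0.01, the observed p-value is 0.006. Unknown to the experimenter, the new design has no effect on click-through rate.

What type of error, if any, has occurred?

Type I error

Since p = 0.006 < α = 0.01, H₀ is rejected.
H₀ is true (actually the new design has no effect on click-through rate).
Rejecting a true H₀ is a Type I error.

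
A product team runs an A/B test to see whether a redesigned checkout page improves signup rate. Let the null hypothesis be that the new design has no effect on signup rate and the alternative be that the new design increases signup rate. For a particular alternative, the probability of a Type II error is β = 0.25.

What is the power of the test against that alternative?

Power = 1 − β = 1 − 0.25 = 0.75.

0.75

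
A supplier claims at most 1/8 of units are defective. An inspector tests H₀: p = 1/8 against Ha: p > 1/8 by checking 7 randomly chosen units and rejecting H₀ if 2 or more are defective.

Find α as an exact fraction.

225033/1048576

The significance level is the probability, assuming p = 1/8, of seeing 2 or more defectives in 7 draws.
Computing the lower-tail complement: 1 − 823543/1048576 = 225033/1048576.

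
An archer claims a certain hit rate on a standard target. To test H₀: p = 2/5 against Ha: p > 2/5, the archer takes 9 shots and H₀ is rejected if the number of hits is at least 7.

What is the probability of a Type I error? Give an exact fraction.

48896/1953125

The Type I error probability is α = P(S ≥ 7) computed under H₀, where S ~ Binomial(9, 2/5).
Adding the binomial terms for j = 7 through 9 with p = 2/5 yields 48896/1953125.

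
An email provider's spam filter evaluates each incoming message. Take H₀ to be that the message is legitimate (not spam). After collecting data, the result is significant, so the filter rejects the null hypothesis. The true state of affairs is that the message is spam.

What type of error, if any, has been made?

No error — this is a correct decision.

The test rejected a false H₀ — the decision matches the true state.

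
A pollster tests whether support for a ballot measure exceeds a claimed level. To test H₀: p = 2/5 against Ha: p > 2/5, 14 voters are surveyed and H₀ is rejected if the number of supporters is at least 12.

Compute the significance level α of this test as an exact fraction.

3715072/6103515625

Under H₀, Y ~ Binomial(14, 2/5), and α = P(Y ≥ 12).
Adding the binomial terms for j = 12 through 14 with p = 2/5 yields 3715072/6103515625.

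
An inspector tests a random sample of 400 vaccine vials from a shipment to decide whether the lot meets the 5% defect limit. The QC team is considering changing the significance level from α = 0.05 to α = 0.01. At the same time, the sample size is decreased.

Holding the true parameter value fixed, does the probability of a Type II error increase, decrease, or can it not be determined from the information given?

It increases.

A smaller α moves the rejection region further into the tail. With the alternative true, more outcomes now fall outside the rejection region, so failing to reject becomes more likely. A smaller sample increases the standard error, so the sampling distributions under H₀ and Ha overlap more. Both changes push β in the same direction.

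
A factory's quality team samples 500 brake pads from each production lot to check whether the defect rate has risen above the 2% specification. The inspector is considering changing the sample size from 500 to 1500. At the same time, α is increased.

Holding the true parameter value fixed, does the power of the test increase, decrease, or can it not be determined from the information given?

Increasing n separates the H₀ and Ha sampling distributions, so under Ha fewer outcomes land in the acceptance region. With a larger α the critical value moves toward the center, so more of the Ha sampling distribution lies in the rejection region. Both changes push β in the same direction.
Since power = 1 − β and β decreases, power increases.

It increases.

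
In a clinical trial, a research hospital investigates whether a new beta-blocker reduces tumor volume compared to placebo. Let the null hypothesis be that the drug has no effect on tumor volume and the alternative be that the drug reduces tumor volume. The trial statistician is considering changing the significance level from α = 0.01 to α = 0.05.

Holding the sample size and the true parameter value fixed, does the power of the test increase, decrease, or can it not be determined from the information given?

With a larger α the critical value moves toward the center, so more of the Ha sampling distribution lies in the rejection region.
Since power = 1 − β and β decreases, power increases.

It increases.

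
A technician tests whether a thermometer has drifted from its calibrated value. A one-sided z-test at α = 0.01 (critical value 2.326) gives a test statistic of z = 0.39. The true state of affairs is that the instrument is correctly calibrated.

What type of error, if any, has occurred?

Neither — the decision is correct.

The conventional null hypothesis is that the instrument is correctly calibrated.
Since z = 0.39 ≤ z* = 2.326, H₀ is not rejected.
H₀ is true (actually the instrument is correctly calibrated).
The decision matches the true state — no error.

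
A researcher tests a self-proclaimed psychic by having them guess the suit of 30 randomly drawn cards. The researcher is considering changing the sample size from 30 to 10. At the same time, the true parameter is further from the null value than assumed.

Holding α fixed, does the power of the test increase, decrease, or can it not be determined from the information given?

Cannot be determined from the information given.

The first change alone would make β increase; the second alone would make β decrease. Which effect dominates depends on the magnitudes, which are not given.
Since power = 1 − β, the effect on power is likewise indeterminate.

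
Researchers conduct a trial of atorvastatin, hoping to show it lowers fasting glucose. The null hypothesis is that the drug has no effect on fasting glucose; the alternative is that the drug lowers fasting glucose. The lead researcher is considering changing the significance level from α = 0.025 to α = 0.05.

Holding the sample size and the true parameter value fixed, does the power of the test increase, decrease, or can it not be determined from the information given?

Relaxing α lowers the evidence threshold; under Ha, outcomes that previously fell short now trigger rejection.
Since power = 1 − β and β decreases, power increases.

It increases.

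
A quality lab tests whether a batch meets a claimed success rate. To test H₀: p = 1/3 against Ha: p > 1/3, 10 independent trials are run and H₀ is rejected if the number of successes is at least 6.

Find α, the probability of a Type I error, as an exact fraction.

α = P(reject H₀ | H₀ true) = P(Y ≥ 6 | p = 1/3), with Y ~ Binomial(10, 1/3).
P(Y ≥ 6) = Σ_{j=6}^{10} C(10,j)·(1/3)^j·(2/3)^{10-j} = 1507/19683.

1507/19683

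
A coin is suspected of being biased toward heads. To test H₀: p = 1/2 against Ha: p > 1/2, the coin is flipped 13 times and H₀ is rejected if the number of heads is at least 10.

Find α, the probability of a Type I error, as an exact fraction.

189/4096

α = P(reject H₀ | H₀ true) = P(X ≥ 10 | p = 1/2), with X ~ Binomial(13, 1/2).
That's C(13,10) + C(13,11) + C(13,12) + C(13,13) over 2^13, i.e. (286 + 78 + 13 + 1)/8192 = 378/8192 = 189/4096.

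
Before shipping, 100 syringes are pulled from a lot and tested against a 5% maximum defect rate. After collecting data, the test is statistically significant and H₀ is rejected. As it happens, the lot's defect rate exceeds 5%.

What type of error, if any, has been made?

Neither — the decision is correct.

The conventional null hypothesis here is that the lot's defect rate is 5% (within specification).
The test rejected a false H₀ — the decision matches the true state.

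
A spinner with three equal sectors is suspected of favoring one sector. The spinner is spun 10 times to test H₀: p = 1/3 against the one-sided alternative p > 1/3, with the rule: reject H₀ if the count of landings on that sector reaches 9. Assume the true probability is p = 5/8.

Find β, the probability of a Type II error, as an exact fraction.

Under the alternative p = 5/8, Y ~ Binomial(10, 5/8); β is the probability the test does not reject, P(Y < 9).
Summing C(10,j)·(5/8)^j·(3/8)^{10-j} for j = 0..8 gives 1005382449/1073741824.

1005382449/1073741824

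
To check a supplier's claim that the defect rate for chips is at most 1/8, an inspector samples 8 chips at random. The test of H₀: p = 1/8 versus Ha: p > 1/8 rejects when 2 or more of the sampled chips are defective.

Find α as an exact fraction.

α = P(reject H₀ | H₀ true) = P(Y ≥ 2 | p = 1/8), Y ~ Binomial(8, 1/8).
Via the complement, α = 1 − Σ_{j=0}^{1} C(8,j)(1/8)^j(7/8)^{8-j} = 4424071/16777216.

4424071/16777216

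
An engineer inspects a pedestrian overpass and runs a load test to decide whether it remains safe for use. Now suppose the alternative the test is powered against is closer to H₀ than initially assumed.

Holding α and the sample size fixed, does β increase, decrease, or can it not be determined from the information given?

A smaller departure from H₀ means the test statistic under Ha is distributed closer to where it would be under H₀; rejection becomes less likely.

It increases.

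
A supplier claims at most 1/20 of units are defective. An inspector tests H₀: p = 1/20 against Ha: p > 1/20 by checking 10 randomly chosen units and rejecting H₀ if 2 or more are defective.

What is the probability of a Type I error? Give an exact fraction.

The significance level is the probability, assuming p = 1/20, of seeing 2 or more defectives in 10 draws.
Computing the lower-tail complement: 1 − 9357943235591/10240000000000 = 882056764409/10240000000000.

882056764409/10240000000000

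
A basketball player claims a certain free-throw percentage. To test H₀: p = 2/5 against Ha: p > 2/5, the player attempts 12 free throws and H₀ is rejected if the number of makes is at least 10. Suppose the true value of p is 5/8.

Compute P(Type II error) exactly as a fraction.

60916742361/68719476736

β = P(fail to reject H₀ | Ha true) = P(Y ≤ 9 | p = 5/8), Y ~ Binomial(12, 5/8).
Equivalently, β = 1 − P(Y ≥ 10) = 60916742361/68719476736.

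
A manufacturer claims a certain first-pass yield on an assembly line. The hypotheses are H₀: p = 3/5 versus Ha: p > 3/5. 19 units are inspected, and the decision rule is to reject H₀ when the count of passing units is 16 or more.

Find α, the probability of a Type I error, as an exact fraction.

The Type I error probability is α = P(Y ≥ 16) computed under H₀, where Y ~ Binomial(19, 3/5).
Adding the binomial terms for j = 16 through 19 with p = 3/5 yields 437914292733/19073486328125.

437914292733/19073486328125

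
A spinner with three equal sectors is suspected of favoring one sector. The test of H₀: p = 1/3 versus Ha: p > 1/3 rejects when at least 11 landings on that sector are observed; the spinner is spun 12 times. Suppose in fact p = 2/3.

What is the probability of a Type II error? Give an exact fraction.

β = P(fail to reject H₀ | Ha true) = P(X ≤ 10 | p = 2/3), X ~ Binomial(12, 2/3).
Adding the binomial probabilities P(X=0)+…+P(X=10) at p = 2/3 gives 502769/531441.

502769/531441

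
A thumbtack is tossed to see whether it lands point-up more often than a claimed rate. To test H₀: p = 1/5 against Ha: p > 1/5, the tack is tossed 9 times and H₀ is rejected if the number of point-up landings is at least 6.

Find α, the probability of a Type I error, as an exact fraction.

α = P(reject H₀ | H₀ true) = P(S ≥ 6 | p = 1/5), with S ~ Binomial(9, 1/5).
Adding the binomial terms for j = 6 through 9 with p = 1/5 yields 5989/1953125.

5989/1953125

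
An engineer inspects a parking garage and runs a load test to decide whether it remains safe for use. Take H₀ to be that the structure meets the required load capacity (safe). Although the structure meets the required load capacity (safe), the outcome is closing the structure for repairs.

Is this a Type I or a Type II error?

'Closing the structure for repairs' corresponds to rejecting H₀.
H₀ was rejected but H₀ is true — a Type I error (false positive).

Type I error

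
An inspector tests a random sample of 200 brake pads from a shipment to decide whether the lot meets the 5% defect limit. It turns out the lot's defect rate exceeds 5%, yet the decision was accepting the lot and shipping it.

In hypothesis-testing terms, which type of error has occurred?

Type II error

The null hypothesis here is that the lot's defect rate is 5% (within specification).
'Accepting the lot and shipping it' corresponds to failing to reject H₀.
H₀ was not rejected but H₀ is false — a Type II error (false negative).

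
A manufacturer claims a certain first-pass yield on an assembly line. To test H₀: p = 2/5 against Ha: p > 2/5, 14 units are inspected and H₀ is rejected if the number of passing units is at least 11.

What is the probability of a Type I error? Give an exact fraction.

23842816/6103515625

α = P(reject H₀ | H₀ true) = P(S ≥ 11 | p = 2/5), with S ~ Binomial(14, 2/5).
P(S ≥ 11) = Σ_{j=11}^{14} C(14,j)·(2/5)^j·(3/5)^{14-j} = 23842816/6103515625.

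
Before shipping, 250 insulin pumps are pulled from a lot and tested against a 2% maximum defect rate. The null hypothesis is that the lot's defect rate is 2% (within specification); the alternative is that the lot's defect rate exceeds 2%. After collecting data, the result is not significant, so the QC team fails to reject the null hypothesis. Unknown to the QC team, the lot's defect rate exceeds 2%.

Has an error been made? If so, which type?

Type II error

H₀ was not rejected, but H₀ is actually false.
Failing to reject a false null hypothesis is a Type II error (false negative).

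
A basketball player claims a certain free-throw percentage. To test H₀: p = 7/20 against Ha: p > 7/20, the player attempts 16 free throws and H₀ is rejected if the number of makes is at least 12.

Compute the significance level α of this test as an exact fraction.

34138552149875229/26214400000000000000

Under H₀, K ~ Binomial(16, 7/20), and α = P(K ≥ 12).
P(K ≥ 12) = Σ_{j=12}^{16} C(16,j)·(7/20)^j·(13/20)^{16-j} = 34138552149875229/26214400000000000000.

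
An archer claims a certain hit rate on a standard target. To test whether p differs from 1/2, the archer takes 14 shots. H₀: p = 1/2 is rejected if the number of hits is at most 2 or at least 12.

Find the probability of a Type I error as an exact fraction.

Under H₀, S ~ Binomial(14, 1/2); α is the probability of landing in either tail, P(S ≤ 2) + P(S ≥ 12).
By symmetry, α = 2·P(S ≤ 2) = 2·(1 + 14 + 91)/16384 = 212/16384 = 53/4096.

53/4096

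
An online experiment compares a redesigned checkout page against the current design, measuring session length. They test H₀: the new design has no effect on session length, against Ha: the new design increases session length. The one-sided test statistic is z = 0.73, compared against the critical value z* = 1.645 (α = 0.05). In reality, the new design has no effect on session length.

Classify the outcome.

Since z = 0.73 ≤ z* = 1.645, H₀ is not rejected.
H₀ is true (actually the new design has no effect on session length).
The decision matches the true state — no error.

No error — this is a correct decision.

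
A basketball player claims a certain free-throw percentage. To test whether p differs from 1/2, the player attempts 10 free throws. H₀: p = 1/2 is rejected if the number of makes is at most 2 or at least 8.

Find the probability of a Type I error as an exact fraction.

The significance level is the null-hypothesis probability of the rejection region {≤2} ∪ {≥8}.
By symmetry, α = 2·P(Y ≤ 2) = 2·(1 + 10 + 45)/1024 = 112/1024 = 7/64.

7/64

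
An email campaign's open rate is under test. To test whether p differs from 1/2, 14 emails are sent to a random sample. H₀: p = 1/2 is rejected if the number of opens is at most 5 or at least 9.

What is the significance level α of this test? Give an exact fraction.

Under H₀, X ~ Binomial(14, 1/2); α is the probability of landing in either tail, P(X ≤ 5) + P(X ≥ 9).
By symmetry, α = 2·P(X ≤ 5) = 2·(1 + 14 + 91 + 364 + 1001 + 2002)/16384 = 6946/16384 = 3473/8192.

3473/8192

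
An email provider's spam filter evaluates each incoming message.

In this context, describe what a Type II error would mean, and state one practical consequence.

A Type II error would mean concluding that the message is legitimate (not spam) (or at least failing to establish that the message is spam) when in fact the message is spam. Consequence: spam reaches the user's inbox.

With the conventional null hypothesis that the message is legitimate (not spam):
A Type II error is failing to reject H₀ when H₀ is false.
Here that means delivering the message to the inbox when actually the message is spam.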